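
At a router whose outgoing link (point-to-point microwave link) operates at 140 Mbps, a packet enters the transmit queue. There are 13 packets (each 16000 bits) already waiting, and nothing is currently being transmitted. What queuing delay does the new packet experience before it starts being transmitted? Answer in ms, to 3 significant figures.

1.49 ms

Each queued packet: L/R = 16000/140000000 = 0.114286 ms.
13 queued → 1.48571 ms.
Queuing delay = 1.49 ms.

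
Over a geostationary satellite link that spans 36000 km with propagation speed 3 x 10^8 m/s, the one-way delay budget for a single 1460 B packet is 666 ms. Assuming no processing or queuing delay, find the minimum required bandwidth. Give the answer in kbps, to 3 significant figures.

L = 11680 bits.
Propagation delay = 36000000 / 300000000 = 120 ms.
Transmission budget = 666 − 120 = 546 ms.
R ≥ L / t_tx = 11680 bits / 0.546 s = 21.4 kbps.

21.4 kbps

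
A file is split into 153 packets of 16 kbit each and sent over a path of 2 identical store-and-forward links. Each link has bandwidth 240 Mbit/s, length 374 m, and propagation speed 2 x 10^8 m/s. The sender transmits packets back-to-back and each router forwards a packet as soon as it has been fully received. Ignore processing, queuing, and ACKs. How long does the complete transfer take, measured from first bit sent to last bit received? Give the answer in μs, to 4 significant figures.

Per-hop transmission t_tx = L/R = 16000/240000000 = 66.6667 μs.
Per-hop propagation t_prop = 374/200000000 = 1.87 μs.
Pipeline fill: first packet needs 2·t_tx to clear all hops; remaining 152 packets each add one t_tx.
Total = (2+153-1)·t_tx + 2·t_prop = 154·66.6667 + 2·1.87 = 10270 μs.

10270 μs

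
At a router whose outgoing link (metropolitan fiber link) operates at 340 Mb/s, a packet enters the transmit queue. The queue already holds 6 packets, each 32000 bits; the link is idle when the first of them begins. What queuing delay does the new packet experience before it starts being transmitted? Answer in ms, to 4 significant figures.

Each queued packet: L/R = 32000/340000000 = 0.0941176 ms.
6 queued → 0.564706 ms.
Queuing delay = 0.5647 ms.

0.5647 ms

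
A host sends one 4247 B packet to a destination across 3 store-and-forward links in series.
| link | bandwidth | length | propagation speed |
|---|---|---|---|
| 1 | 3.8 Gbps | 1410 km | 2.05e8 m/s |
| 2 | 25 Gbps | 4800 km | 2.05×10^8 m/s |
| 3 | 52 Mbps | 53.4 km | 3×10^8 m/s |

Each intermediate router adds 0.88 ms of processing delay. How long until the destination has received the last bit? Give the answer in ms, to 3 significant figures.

L = 4247 × 8 = 33976 bits.
Transmission delays (L/R per hop): 0.00894105, 0.00135904, 0.653385 ms; sum = 0.663685 ms.
Propagation delays (d/s per hop): 6.87805, 23.4146, 0.178 ms; sum = 30.4707 ms.
Processing at 2 router(s): 2 × 0.88 ms = 1.76 ms.
End-to-end = 32.9 ms.

32.9 ms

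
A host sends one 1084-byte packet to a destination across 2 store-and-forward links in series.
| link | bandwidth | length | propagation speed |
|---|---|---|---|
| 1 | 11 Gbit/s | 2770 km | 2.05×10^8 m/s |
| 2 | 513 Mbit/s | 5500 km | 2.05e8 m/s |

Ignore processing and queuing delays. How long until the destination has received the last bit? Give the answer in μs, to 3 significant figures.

40400 μs

L = 1084 × 8 = 8672 bits.
Transmission delays (L/R per hop): 0.788364, 16.9045 μs; sum = 17.6928 μs.
Propagation delays (d/s per hop): 13512.2, 26829.3 μs; sum = 40341.5 μs.
End-to-end = 40400 μs.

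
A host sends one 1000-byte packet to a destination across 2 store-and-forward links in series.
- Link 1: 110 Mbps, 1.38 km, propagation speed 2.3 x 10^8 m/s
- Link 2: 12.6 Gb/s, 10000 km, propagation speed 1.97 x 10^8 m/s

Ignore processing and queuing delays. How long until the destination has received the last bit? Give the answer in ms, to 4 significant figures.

50.84 ms

L = 1000 × 8 = 8000 bits.
Transmission delays (L/R per hop): 0.0727273, 0.000634921 ms; sum = 0.0733622 ms.
Propagation delays (d/s per hop): 0.006, 50.7614 ms; sum = 50.7674 ms.
End-to-end = 50.84 ms.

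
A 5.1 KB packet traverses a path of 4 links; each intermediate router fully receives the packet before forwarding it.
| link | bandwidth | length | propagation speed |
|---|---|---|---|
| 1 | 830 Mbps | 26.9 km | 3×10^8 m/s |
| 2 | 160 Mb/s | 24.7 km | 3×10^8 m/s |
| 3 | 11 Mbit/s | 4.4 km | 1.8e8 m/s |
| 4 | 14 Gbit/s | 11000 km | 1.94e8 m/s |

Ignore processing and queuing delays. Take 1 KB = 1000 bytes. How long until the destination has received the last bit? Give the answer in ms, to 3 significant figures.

60.9 ms

L = 40800 bits.
Transmission delays (L/R per hop): 0.0491566, 0.255, 3.70909, 0.00291429 ms; sum = 4.01616 ms.
Propagation delays (d/s per hop): 0.0896667, 0.0823333, 0.0244444, 56.701 ms; sum = 56.8975 ms.
End-to-end = 60.9 ms.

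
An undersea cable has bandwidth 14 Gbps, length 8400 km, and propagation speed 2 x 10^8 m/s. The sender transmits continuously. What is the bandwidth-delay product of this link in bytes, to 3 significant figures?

Propagation delay = 8400000 / 200000000 = 0.042 s.
BDP = R × t_prop = 14000000000 × 0.042 = 588000000 bits.
In bytes: 588000000/8 = 73500000 bytes.

73500000 bytes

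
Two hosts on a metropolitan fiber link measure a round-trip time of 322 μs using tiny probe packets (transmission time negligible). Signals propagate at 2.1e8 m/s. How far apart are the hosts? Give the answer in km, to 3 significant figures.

33.8 km

One-way propagation = RTT/2 = 161 μs.
d = s × t = 210000000 × 0.000161 = 33.8 km.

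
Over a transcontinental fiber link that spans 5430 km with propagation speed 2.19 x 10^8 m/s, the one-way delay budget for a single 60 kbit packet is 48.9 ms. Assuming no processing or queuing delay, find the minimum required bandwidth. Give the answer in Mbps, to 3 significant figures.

2.49 Mbps

Propagation delay = 5430000 / 219000000 = 24.7945 ms.
Transmission budget = 48.9 − 24.7945 = 24.1055 ms.
R ≥ L / t_tx = 60000 bits / 0.0241055 s = 2.49 Mbps.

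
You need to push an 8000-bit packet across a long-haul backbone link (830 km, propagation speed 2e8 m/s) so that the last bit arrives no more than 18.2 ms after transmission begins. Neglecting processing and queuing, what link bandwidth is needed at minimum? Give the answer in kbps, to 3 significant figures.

Propagation delay = 830000 / 200000000 = 4.15 ms.
Transmission budget = 18.2 − 4.15 = 14.05 ms.
R ≥ L / t_tx = 8000 bits / 0.01405 s = 569 kbps.

569 kbps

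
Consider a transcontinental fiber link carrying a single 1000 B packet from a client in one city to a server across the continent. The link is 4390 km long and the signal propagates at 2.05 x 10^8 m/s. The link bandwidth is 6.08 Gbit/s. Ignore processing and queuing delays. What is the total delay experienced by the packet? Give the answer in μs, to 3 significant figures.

L = 1000 × 8 = 8000 bits.
Transmission delay = L/R = 8000 / 6080000000 = 1.31579 μs.
Propagation delay = d/s = 4390000 m / 2.05e+08 m/s = 21414.6 μs.
Total = 21400 μs.

21400 μs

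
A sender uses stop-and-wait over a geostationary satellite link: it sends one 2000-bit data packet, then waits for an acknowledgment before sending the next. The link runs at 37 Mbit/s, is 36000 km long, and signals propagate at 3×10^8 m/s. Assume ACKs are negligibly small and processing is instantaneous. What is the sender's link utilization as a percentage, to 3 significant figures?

0.0225 %

t_tx = L/R = 2000/37000000 = 5.40541e-05 s.
t_prop = 36000000/300000000 = 0.12 s; RTT = 0.24 s.
Cycle = t_tx + RTT = 0.240054 s.
Utilization = t_tx / cycle = 5.40541e-05/0.240054 = 0.0225 %.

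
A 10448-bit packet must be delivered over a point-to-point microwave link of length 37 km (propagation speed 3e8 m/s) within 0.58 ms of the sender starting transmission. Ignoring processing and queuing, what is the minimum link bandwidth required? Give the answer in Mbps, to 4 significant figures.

Propagation delay = 37000 / 300000000 = 0.123333 ms.
Transmission budget = 0.58 − 0.123333 = 0.456667 ms.
R ≥ L / t_tx = 10448 bits / 0.000456667 s = 22.88 Mbps.

22.88 Mbps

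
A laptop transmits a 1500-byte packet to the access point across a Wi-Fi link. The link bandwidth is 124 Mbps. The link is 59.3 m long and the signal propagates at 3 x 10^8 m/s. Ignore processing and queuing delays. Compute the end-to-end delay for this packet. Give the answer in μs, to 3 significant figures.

97.0 μs

L = 1500 × 8 = 12000 bits.
Transmission delay = L/R = 12000 / 124000000 = 96.7742 μs.
Propagation delay = d/s = 59.3 m / 300000000 m/s = 0.197667 μs.
Total = 97.0 μs.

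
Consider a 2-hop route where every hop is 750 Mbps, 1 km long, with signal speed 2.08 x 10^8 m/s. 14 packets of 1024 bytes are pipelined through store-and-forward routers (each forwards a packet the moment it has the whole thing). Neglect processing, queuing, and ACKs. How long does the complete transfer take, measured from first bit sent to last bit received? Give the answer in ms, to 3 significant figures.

Per-hop transmission t_tx = L/R = 8192/750000000 = 0.0109227 ms.
Per-hop propagation t_prop = 1000/208000000 = 0.00480769 ms.
Pipeline fill: first packet needs 2·t_tx to clear all hops; remaining 13 packets each add one t_tx.
Total = (2+14-1)·t_tx + 2·t_prop = 15·0.0109227 + 2·0.00480769 = 0.173 ms.

0.173 ms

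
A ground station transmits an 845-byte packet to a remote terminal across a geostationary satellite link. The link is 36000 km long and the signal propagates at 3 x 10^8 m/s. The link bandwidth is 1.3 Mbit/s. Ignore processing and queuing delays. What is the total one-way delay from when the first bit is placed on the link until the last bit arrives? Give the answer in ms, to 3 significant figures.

125 ms

L = 845 × 8 = 6760 bits.
Transmission delay = L/R = 6760 / 1300000 = 5.2 ms.
Propagation delay = d/s = 36000000 m / 300000000 m/s = 120 ms.
Total = 125 ms.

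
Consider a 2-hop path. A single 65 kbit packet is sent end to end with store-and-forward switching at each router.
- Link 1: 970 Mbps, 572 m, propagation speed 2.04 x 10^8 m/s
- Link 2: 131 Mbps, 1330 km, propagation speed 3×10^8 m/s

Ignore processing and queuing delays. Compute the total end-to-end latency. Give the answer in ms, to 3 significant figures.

L = 65000 bits.
Transmission delays (L/R per hop): 0.0670103, 0.496183 ms; sum = 0.563194 ms.
Propagation delays (d/s per hop): 0.00280392, 4.43333 ms; sum = 4.43614 ms.
End-to-end = 5.00 ms.

5.00 ms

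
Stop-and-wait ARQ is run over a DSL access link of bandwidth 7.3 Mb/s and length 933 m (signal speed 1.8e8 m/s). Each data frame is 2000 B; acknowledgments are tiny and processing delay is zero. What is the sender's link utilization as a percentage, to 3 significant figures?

t_tx = L/R = 16000/7300000 = 0.00219178 s.
t_prop = 933/180000000 = 5.18333e-06 s; RTT = 1.03667e-05 s.
Cycle = t_tx + RTT = 0.00220215 s.
Utilization = t_tx / cycle = 0.00219178/0.00220215 = 99.5 %.

99.5 %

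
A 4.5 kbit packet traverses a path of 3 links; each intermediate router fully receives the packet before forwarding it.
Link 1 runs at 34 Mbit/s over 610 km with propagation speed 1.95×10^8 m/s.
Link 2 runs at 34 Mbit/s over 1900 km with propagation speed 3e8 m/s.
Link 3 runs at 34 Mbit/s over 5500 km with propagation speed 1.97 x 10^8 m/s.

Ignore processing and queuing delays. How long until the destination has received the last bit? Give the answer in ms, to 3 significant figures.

L = 4500 bits.
Transmission delay per hop = L/R = 4500/34000000 = 0.132353 ms; 3 hops → 0.397059 ms.
Propagation delays (d/s per hop): 3.12821, 6.33333, 27.9188 ms; sum = 37.3803 ms.
End-to-end = 37.8 ms.

37.8 ms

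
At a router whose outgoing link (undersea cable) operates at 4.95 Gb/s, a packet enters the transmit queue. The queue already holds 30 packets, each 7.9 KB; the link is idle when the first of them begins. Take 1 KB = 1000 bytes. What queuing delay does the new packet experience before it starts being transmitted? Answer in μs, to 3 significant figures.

Each queued packet: L/R = 63200/4950000000 = 12.7677 μs.
30 queued → 383.03 μs.
Queuing delay = 383 μs.

383 μs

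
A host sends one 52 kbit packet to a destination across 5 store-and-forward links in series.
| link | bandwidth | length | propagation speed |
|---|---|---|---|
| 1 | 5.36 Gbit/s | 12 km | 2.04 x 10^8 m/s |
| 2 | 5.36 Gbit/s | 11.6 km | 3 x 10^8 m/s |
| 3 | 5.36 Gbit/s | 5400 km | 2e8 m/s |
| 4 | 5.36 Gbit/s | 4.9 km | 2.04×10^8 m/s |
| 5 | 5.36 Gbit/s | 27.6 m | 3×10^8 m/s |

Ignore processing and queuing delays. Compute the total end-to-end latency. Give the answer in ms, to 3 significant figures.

L = 52000 bits.
Transmission delay per hop = L/R = 52000/5360000000 = 0.00970149 ms; 5 hops → 0.0485075 ms.
Propagation delays (d/s per hop): 0.0588235, 0.0386667, 27, 0.0240196, 9.2e-05 ms; sum = 27.1216 ms.
End-to-end = 27.2 ms.

27.2 ms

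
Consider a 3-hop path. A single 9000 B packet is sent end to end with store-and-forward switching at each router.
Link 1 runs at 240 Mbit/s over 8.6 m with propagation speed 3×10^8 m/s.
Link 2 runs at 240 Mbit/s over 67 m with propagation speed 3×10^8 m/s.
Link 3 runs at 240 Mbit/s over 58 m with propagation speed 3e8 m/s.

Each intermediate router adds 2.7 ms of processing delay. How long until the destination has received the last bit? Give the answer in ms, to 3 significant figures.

6.30 ms

L = 9000 × 8 = 72000 bits.
Transmission delay per hop = L/R = 72000/240000000 = 0.3 ms; 3 hops → 0.9 ms.
Propagation delays (d/s per hop): 2.86667e-05, 0.000223333, 0.000193333 ms; sum = 0.000445333 ms.
Processing at 2 router(s): 2 × 2.7 ms = 5.4 ms.
End-to-end = 6.30 ms.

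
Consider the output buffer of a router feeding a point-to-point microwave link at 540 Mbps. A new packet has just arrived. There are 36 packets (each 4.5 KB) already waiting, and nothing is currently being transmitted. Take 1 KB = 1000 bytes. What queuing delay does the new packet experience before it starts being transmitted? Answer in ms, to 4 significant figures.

Each queued packet: L/R = 36000/540000000 = 0.0666667 ms.
36 queued → 2.4 ms.
Queuing delay = 2.400 ms.

2.400 ms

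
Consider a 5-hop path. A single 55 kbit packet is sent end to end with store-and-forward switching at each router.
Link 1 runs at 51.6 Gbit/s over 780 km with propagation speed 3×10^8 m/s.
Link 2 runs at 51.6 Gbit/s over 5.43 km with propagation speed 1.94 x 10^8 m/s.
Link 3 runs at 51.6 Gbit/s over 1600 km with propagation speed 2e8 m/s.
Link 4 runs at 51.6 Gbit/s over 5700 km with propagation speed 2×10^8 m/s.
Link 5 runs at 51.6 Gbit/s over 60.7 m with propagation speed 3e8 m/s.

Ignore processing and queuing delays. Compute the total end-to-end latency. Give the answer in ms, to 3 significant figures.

L = 55000 bits.
Transmission delay per hop = L/R = 55000/51600000000 = 0.00106589 ms; 5 hops → 0.00532946 ms.
Propagation delays (d/s per hop): 2.6, 0.0279897, 8, 28.5, 0.000202333 ms; sum = 39.1282 ms.
End-to-end = 39.1 ms.

39.1 ms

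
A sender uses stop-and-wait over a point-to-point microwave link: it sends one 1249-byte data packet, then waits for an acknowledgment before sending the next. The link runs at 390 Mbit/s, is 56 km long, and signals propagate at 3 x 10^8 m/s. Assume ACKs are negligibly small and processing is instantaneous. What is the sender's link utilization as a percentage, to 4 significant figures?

t_tx = L/R = 9992/390000000 = 2.56205e-05 s.
t_prop = 56000/300000000 = 0.000186667 s; RTT = 0.000373333 s.
Cycle = t_tx + RTT = 0.000398954 s.
Utilization = t_tx / cycle = 2.56205e-05/0.000398954 = 6.422 %.

6.422 %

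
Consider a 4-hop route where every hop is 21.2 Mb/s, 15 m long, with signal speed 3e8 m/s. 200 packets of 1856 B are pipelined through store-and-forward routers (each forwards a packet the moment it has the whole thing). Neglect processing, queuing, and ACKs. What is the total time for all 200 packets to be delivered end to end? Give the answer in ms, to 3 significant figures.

Per-hop transmission t_tx = L/R = 14848/21200000 = 0.700377 ms.
Per-hop propagation t_prop = 15/300000000 = 5e-05 ms.
Pipeline fill: first packet needs 4·t_tx to clear all hops; remaining 199 packets each add one t_tx.
Total = (4+200-1)·t_tx + 4·t_prop = 203·0.700377 + 4·5e-05 = 142 ms.

142 ms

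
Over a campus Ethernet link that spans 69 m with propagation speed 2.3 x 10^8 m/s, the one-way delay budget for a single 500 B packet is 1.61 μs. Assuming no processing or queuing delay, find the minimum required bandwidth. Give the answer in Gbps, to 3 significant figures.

L = 4000 bits.
Propagation delay = 69 / 2.3e+08 = 0.3 μs.
Transmission budget = 1.61 − 0.3 = 1.31 μs.
R ≥ L / t_tx = 4000 bits / 1.31e-06 s = 3.05 Gbps.

3.05 Gbps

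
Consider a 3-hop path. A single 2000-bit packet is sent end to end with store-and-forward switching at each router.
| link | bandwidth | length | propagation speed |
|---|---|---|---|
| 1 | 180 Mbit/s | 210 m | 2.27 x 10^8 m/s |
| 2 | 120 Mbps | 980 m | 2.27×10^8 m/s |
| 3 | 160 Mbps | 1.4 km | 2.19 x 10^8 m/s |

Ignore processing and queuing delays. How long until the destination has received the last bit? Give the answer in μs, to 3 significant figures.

51.9 μs

Transmission delays (L/R per hop): 11.1111, 16.6667, 12.5 μs; sum = 40.2778 μs.
Propagation delays (d/s per hop): 0.92511, 4.31718, 6.39269 μs; sum = 11.635 μs.
End-to-end = 51.9 μs.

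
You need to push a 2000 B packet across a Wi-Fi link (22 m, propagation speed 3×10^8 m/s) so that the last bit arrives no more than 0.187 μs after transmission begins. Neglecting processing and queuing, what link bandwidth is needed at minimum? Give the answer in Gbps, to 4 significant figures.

140.8 Gbps

L = 16000 bits.
Propagation delay = 22 / 300000000 = 0.0733333 μs.
Transmission budget = 0.187 − 0.0733333 = 0.113667 μs.
R ≥ L / t_tx = 16000 bits / 1.13667e-07 s = 140.8 Gbps.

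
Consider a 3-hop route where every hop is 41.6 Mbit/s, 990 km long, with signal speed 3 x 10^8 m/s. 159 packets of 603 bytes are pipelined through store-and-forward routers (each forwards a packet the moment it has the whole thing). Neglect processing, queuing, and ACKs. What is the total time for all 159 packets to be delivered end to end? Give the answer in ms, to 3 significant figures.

Per-hop transmission t_tx = L/R = 4824/41600000 = 0.115962 ms.
Per-hop propagation t_prop = 990000/300000000 = 3.3 ms.
Pipeline fill: first packet needs 3·t_tx to clear all hops; remaining 158 packets each add one t_tx.
Total = (3+159-1)·t_tx + 3·t_prop = 161·0.115962 + 3·3.3 = 28.6 ms.

28.6 ms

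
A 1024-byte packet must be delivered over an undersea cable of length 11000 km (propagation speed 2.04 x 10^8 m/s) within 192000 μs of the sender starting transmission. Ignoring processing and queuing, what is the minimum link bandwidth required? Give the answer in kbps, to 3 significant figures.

59.3 kbps

L = 8192 bits.
Propagation delay = 11000000 / 204000000 = 53921.6 μs.
Transmission budget = 192000 − 53921.6 = 138078 μs.
R ≥ L / t_tx = 8192 bits / 0.138078 s = 59.3 kbps.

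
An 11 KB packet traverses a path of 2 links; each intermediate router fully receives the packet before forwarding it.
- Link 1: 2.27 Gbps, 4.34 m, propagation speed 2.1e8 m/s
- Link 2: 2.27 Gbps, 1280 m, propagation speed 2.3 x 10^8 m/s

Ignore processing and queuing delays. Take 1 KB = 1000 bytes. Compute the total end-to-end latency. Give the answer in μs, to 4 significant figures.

L = 88000 bits.
Transmission delay per hop = L/R = 88000/2270000000 = 38.7665 μs; 2 hops → 77.533 μs.
Propagation delays (d/s per hop): 0.0206667, 5.56522 μs; sum = 5.58588 μs.
End-to-end = 83.12 μs.

83.12 μs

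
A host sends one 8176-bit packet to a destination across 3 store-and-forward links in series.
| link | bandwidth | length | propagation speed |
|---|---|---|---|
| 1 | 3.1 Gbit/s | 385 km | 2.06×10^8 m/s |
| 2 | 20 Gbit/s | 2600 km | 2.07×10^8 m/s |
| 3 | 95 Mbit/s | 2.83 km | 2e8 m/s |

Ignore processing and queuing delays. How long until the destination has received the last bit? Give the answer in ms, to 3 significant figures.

Transmission delays (L/R per hop): 0.00263742, 0.0004088, 0.0860632 ms; sum = 0.0891094 ms.
Propagation delays (d/s per hop): 1.86893, 12.5604, 0.01415 ms; sum = 14.4435 ms.
End-to-end = 14.5 ms.

14.5 ms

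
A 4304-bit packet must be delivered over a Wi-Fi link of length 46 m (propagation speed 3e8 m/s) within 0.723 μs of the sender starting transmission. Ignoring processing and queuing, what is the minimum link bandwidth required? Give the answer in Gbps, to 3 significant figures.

7.56 Gbps

Propagation delay = 46 / 300000000 = 0.153333 μs.
Transmission budget = 0.723 − 0.153333 = 0.569667 μs.
R ≥ L / t_tx = 4304 bits / 5.69667e-07 s = 7.56 Gbps.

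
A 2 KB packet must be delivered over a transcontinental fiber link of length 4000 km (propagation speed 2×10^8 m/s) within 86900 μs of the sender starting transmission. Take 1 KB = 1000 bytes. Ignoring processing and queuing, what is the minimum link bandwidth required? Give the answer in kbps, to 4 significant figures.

239.2 kbps

L = 16000 bits.
Propagation delay = 4000000 / 200000000 = 20000 μs.
Transmission budget = 86900 − 20000 = 66900 μs.
R ≥ L / t_tx = 16000 bits / 0.0669 s = 239.2 kbps.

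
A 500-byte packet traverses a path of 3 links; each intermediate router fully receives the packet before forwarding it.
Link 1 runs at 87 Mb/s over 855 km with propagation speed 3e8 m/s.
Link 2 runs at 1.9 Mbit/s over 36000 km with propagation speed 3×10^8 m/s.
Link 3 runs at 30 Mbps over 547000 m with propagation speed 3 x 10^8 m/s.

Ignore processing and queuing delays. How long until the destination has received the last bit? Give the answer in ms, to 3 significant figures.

127 ms

L = 500 × 8 = 4000 bits.
Transmission delays (L/R per hop): 0.045977, 2.10526, 0.133333 ms; sum = 2.28457 ms.
Propagation delays (d/s per hop): 2.85, 120, 1.82333 ms; sum = 124.673 ms.
End-to-end = 127 ms.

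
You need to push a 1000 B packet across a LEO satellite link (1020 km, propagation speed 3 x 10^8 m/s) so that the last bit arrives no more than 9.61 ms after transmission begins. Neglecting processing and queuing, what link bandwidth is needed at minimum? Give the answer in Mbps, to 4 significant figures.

L = 8000 bits.
Propagation delay = 1020000 / 300000000 = 3.4 ms.
Transmission budget = 9.61 − 3.4 = 6.21 ms.
R ≥ L / t_tx = 8000 bits / 0.00621 s = 1.288 Mbps.

1.288 Mbps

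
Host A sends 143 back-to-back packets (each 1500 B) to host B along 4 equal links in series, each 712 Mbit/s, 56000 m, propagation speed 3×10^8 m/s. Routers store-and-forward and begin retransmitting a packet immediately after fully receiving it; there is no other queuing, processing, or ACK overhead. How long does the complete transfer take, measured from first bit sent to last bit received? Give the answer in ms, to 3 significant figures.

3.21 ms

Per-hop transmission t_tx = L/R = 12000/712000000 = 0.0168539 ms.
Per-hop propagation t_prop = 56000/300000000 = 0.186667 ms.
Pipeline fill: first packet needs 4·t_tx to clear all hops; remaining 142 packets each add one t_tx.
Total = (4+143-1)·t_tx + 4·t_prop = 146·0.0168539 + 4·0.186667 = 3.21 ms.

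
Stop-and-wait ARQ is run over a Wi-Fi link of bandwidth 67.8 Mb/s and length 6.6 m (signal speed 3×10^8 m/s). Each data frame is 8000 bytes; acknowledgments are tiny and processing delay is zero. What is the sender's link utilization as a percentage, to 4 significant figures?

100.0 %

t_tx = L/R = 64000/67800000 = 0.000943953 s.
t_prop = 6.6/300000000 = 2.2e-08 s; RTT = 4.4e-08 s.
Cycle = t_tx + RTT = 0.000943997 s.
Utilization = t_tx / cycle = 0.000943953/0.000943997 = 100.0 %.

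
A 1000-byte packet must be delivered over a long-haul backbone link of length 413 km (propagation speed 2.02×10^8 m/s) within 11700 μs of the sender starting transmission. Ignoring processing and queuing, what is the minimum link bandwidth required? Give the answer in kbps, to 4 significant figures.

828.5 kbps

L = 8000 bits.
Propagation delay = 413000 / 202000000 = 2044.55 μs.
Transmission budget = 11700 − 2044.55 = 9655.45 μs.
R ≥ L / t_tx = 8000 bits / 0.00965545 s = 828.5 kbps.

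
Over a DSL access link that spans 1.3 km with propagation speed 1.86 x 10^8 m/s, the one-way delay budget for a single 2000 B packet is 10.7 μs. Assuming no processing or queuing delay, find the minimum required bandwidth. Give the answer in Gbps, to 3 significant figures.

L = 16000 bits.
Propagation delay = 1300 / 186000000 = 6.98925 μs.
Transmission budget = 10.7 − 6.98925 = 3.71075 μs.
R ≥ L / t_tx = 16000 bits / 3.71075e-06 s = 4.31 Gbps.

4.31 Gbps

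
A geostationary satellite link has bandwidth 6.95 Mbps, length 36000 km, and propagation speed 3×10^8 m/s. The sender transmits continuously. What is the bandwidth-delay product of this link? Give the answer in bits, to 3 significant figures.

Propagation delay = 36000000 / 300000000 = 0.12 s.
BDP = R × t_prop = 6950000 × 0.12 = 834000 bits.

834000 bits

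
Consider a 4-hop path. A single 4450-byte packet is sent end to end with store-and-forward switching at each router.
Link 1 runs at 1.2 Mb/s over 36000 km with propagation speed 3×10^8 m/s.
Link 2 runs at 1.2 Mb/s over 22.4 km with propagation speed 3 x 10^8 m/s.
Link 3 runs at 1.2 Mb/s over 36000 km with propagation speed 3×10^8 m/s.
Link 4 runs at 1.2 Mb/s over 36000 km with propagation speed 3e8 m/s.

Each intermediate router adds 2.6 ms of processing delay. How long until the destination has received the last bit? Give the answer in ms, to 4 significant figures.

486.5 ms

L = 4450 × 8 = 35600 bits.
Transmission delay per hop = L/R = 35600/1200000 = 29.6667 ms; 4 hops → 118.667 ms.
Propagation delays (d/s per hop): 120, 0.0746667, 120, 120 ms; sum = 360.075 ms.
Processing at 3 router(s): 3 × 2.6 ms = 7.8 ms.
End-to-end = 486.5 ms.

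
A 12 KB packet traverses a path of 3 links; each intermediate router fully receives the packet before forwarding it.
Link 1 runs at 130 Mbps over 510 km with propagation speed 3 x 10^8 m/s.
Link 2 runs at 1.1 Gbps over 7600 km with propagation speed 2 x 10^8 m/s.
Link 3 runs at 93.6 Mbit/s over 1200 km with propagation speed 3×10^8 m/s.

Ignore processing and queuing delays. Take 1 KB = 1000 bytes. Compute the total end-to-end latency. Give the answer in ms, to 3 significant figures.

L = 96000 bits.
Transmission delays (L/R per hop): 0.738462, 0.0872727, 1.02564 ms; sum = 1.85138 ms.
Propagation delays (d/s per hop): 1.7, 38, 4 ms; sum = 43.7 ms.
End-to-end = 45.6 ms.

45.6 ms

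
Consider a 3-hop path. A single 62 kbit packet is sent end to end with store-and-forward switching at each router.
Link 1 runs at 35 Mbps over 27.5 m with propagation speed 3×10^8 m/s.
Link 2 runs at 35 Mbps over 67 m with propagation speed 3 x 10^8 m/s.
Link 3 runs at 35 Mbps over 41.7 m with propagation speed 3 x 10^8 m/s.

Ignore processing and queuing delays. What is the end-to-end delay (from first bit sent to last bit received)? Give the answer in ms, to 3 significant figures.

5.31 ms

L = 62000 bits.
Transmission delay per hop = L/R = 62000/35000000 = 1.77143 ms; 3 hops → 5.31429 ms.
Propagation delays (d/s per hop): 9.16667e-05, 0.000223333, 0.000139 ms; sum = 0.000454 ms.
End-to-end = 5.31 ms.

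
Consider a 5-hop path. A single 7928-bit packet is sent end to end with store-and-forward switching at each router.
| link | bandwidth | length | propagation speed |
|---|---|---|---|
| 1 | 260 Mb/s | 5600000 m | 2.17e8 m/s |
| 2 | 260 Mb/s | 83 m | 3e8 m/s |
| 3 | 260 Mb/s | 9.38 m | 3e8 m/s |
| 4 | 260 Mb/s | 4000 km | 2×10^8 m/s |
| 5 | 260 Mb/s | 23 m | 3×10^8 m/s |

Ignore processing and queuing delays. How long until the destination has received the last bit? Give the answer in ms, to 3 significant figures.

46.0 ms

Transmission delay per hop = L/R = 7928/260000000 = 0.0304923 ms; 5 hops → 0.152462 ms.
Propagation delays (d/s per hop): 25.8065, 0.000276667, 3.12667e-05, 20, 7.66667e-05 ms; sum = 45.8068 ms.
End-to-end = 46.0 ms.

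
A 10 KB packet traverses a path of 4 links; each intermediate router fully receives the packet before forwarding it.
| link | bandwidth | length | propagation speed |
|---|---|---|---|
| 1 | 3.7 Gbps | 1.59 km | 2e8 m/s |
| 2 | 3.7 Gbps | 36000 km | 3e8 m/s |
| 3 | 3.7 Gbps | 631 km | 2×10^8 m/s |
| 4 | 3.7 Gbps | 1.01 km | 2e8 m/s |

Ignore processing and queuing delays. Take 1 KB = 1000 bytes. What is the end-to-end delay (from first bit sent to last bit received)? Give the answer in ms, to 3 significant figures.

L = 80000 bits.
Transmission delay per hop = L/R = 80000/3700000000 = 0.0216216 ms; 4 hops → 0.0864865 ms.
Propagation delays (d/s per hop): 0.00795, 120, 3.155, 0.00505 ms; sum = 123.168 ms.
End-to-end = 123 ms.

123 ms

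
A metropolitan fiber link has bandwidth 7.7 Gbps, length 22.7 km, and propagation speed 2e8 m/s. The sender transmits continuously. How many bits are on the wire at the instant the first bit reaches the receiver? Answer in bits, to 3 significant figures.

Propagation delay = 22700 / 200000000 = 0.0001135 s.
BDP = R × t_prop = 7700000000 × 0.0001135 = 873950 bits.

874000 bits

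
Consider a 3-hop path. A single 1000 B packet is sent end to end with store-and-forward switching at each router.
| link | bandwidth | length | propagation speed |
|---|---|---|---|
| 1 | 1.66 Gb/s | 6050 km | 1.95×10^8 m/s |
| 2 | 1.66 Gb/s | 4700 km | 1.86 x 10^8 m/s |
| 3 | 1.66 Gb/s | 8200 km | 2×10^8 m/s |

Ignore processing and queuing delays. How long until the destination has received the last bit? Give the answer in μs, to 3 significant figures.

97300 μs

L = 1000 × 8 = 8000 bits.
Transmission delay per hop = L/R = 8000/1660000000 = 4.81928 μs; 3 hops → 14.4578 μs.
Propagation delays (d/s per hop): 31025.6, 25268.8, 41000 μs; sum = 97294.5 μs.
End-to-end = 97300 μs.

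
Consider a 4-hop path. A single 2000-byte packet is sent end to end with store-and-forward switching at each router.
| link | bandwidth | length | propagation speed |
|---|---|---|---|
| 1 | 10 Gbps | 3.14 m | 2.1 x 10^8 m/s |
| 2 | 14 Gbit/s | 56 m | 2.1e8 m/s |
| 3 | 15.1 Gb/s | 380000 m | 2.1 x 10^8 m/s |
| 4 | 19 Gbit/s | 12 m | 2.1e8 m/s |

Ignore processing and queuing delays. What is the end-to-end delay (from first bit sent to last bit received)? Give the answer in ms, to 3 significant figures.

1.81 ms

L = 2000 × 8 = 16000 bits.
Transmission delays (L/R per hop): 0.0016, 0.00114286, 0.0010596, 0.000842105 ms; sum = 0.00464457 ms.
Propagation delays (d/s per hop): 1.49524e-05, 0.000266667, 1.80952, 5.71429e-05 ms; sum = 1.80986 ms.
End-to-end = 1.81 ms.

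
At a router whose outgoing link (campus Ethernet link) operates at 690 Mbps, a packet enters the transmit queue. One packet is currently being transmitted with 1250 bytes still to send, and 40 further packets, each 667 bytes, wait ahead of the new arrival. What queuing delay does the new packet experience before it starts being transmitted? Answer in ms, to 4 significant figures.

Each queued packet: L/R = 5336/690000000 = 0.00773333 ms.
40 queued → 0.309333 ms.
Plus remaining 10000 bits of current packet: 0.0144928 ms.
Queuing delay = 0.3238 ms.

0.3238 ms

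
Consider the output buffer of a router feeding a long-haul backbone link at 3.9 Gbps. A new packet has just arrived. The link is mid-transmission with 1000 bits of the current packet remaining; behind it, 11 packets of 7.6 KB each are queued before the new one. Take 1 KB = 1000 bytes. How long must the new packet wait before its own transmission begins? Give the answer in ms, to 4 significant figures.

0.1717 ms

Each queued packet: L/R = 60800/3900000000 = 0.0155897 ms.
11 queued → 0.171487 ms.
Plus remaining 1000 bits of current packet: 0.00025641 ms.
Queuing delay = 0.1717 ms.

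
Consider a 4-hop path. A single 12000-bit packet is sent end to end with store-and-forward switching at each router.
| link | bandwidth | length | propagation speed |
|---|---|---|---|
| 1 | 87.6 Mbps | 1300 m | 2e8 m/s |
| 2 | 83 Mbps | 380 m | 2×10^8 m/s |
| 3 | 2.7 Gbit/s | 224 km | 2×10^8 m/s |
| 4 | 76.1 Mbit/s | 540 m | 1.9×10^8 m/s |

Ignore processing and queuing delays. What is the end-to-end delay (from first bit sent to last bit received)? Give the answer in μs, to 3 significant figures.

Transmission delays (L/R per hop): 136.986, 144.578, 4.44444, 157.687 μs; sum = 443.696 μs.
Propagation delays (d/s per hop): 6.5, 1.9, 1120, 2.84211 μs; sum = 1131.24 μs.
End-to-end = 1570 μs.

1570 μs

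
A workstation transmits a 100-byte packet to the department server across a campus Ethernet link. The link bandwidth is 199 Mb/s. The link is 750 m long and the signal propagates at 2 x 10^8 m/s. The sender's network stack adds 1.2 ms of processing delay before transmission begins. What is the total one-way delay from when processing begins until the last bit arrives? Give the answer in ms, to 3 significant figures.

L = 100 × 8 = 800 bits.
Transmission delay = L/R = 800 / 199000000 = 0.0040201 ms.
Propagation delay = d/s = 750 m / 200000000 m/s = 0.00375 ms.
Plus processing delay 1.2 ms = 1.2 ms.
Total = 1.21 ms.

1.21 ms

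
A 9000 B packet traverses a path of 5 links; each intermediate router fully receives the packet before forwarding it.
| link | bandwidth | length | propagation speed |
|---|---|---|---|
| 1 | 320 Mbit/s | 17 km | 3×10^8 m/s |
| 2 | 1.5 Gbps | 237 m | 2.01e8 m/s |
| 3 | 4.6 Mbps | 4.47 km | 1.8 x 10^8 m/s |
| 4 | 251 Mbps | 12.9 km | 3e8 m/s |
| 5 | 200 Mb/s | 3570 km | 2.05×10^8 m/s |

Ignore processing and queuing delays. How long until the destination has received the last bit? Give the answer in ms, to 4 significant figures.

L = 9000 × 8 = 72000 bits.
Transmission delays (L/R per hop): 0.225, 0.048, 15.6522, 0.286853, 0.36 ms; sum = 16.572 ms.
Propagation delays (d/s per hop): 0.0566667, 0.0011791, 0.0248333, 0.043, 17.4146 ms; sum = 17.5403 ms.
End-to-end = 34.11 ms.

34.11 ms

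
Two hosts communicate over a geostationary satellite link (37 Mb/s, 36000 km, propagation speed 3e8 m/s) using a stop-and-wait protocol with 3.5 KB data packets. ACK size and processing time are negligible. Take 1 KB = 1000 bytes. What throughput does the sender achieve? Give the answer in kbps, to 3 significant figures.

116 kbps

t_tx = L/R = 28000/37000000 = 0.000756757 s.
t_prop = 36000000/300000000 = 0.12 s; RTT = 0.24 s.
Cycle = t_tx + RTT = 0.240757 s.
Throughput = L / cycle = 28000 / 0.240757 = 116 kbps.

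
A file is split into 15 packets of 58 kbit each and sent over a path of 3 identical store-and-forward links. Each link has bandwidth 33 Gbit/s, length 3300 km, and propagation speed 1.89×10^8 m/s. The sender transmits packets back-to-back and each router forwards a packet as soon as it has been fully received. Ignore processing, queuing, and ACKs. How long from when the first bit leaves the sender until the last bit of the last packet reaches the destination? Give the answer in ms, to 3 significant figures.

52.4 ms

Per-hop transmission t_tx = L/R = 58000/33000000000 = 0.00175758 ms.
Per-hop propagation t_prop = 3300000/189000000 = 17.4603 ms.
Pipeline fill: first packet needs 3·t_tx to clear all hops; remaining 14 packets each add one t_tx.
Total = (3+15-1)·t_tx + 3·t_prop = 17·0.00175758 + 3·17.4603 = 52.4 ms.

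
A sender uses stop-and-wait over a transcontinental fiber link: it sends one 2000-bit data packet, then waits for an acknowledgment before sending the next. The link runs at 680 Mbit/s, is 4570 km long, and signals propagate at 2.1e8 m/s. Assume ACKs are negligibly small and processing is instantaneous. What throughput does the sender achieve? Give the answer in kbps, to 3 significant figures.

t_tx = L/R = 2000/680000000 = 2.94118e-06 s.
t_prop = 4570000/210000000 = 0.0217619 s; RTT = 0.0435238 s.
Cycle = t_tx + RTT = 0.0435268 s.
Throughput = L / cycle = 2000 / 0.0435268 = 45.9 kbps.

45.9 kbps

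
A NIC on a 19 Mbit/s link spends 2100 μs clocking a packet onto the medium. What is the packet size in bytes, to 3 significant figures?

4990 bytes

L = R × t_tx = 19000000 b/s × 0.0021 s = 39900 bits.
In bytes: 39900 / 8 = 4990 bytes.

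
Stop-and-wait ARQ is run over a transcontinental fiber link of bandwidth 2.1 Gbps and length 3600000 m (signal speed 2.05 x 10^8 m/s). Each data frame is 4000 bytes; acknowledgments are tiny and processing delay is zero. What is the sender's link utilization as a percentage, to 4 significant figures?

t_tx = L/R = 32000/2100000000 = 1.52381e-05 s.
t_prop = 3600000/2.05e+08 = 0.017561 s; RTT = 0.035122 s.
Cycle = t_tx + RTT = 0.0351372 s.
Utilization = t_tx / cycle = 1.52381e-05/0.0351372 = 0.04337 %.

0.04337 %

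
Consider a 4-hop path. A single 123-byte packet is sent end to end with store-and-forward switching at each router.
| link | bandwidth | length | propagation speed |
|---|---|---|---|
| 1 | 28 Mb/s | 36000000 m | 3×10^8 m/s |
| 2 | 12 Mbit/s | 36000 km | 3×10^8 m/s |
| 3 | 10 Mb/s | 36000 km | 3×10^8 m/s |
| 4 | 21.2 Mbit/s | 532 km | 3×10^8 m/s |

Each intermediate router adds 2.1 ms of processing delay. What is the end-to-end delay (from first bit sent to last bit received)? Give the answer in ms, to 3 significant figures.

L = 123 × 8 = 984 bits.
Transmission delays (L/R per hop): 0.0351429, 0.082, 0.0984, 0.0464151 ms; sum = 0.261958 ms.
Propagation delays (d/s per hop): 120, 120, 120, 1.77333 ms; sum = 361.773 ms.
Processing at 3 router(s): 3 × 2.1 ms = 6.3 ms.
End-to-end = 368 ms.

368 ms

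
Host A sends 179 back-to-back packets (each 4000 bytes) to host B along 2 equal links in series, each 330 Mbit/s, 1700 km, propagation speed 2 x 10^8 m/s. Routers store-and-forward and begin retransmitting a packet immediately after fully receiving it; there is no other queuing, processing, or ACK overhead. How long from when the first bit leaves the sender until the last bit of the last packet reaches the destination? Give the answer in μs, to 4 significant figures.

Per-hop transmission t_tx = L/R = 32000/330000000 = 96.9697 μs.
Per-hop propagation t_prop = 1700000/200000000 = 8500 μs.
Pipeline fill: first packet needs 2·t_tx to clear all hops; remaining 178 packets each add one t_tx.
Total = (2+179-1)·t_tx + 2·t_prop = 180·96.9697 + 2·8500 = 34450 μs.

34450 μs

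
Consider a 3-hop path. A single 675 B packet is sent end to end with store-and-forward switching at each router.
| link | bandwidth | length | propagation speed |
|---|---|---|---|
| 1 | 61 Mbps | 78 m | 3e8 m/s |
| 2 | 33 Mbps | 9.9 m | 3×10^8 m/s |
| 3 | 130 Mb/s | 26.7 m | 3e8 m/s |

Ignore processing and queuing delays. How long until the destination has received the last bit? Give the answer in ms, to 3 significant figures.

L = 675 × 8 = 5400 bits.
Transmission delays (L/R per hop): 0.0885246, 0.163636, 0.0415385 ms; sum = 0.293699 ms.
Propagation delays (d/s per hop): 0.00026, 3.3e-05, 8.9e-05 ms; sum = 0.000382 ms.
End-to-end = 0.294 ms.

0.294 ms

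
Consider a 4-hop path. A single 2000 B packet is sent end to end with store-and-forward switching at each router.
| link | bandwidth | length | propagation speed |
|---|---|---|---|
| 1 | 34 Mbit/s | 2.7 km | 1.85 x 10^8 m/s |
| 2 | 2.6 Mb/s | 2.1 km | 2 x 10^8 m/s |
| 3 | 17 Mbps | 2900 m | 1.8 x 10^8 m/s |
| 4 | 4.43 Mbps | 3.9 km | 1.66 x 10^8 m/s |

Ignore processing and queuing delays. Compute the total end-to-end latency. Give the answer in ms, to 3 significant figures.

L = 2000 × 8 = 16000 bits.
Transmission delays (L/R per hop): 0.470588, 6.15385, 0.941176, 3.61174 ms; sum = 11.1773 ms.
Propagation delays (d/s per hop): 0.0145946, 0.0105, 0.0161111, 0.023494 ms; sum = 0.0646997 ms.
End-to-end = 11.2 ms.

11.2 ms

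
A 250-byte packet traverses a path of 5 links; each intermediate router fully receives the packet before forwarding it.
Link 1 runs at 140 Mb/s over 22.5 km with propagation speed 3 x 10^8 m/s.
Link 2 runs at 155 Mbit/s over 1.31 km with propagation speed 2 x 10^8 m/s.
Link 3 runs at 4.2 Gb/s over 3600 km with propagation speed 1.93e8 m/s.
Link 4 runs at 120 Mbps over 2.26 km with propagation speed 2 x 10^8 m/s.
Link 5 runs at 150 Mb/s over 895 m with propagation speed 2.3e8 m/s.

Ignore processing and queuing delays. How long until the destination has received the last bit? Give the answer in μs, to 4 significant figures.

L = 250 × 8 = 2000 bits.
Transmission delays (L/R per hop): 14.2857, 12.9032, 0.47619, 16.6667, 13.3333 μs; sum = 57.6651 μs.
Propagation delays (d/s per hop): 75, 6.55, 18652.8, 11.3, 3.8913 μs; sum = 18749.6 μs.
End-to-end = 18810 μs.

18810 μs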